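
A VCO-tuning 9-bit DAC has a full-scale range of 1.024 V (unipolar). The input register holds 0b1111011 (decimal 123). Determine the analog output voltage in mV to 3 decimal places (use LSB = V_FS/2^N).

LSB = 1.024 V / 2^9 = 2.000 mV.
Code 0b1111011 = 123 decimal.
V_out = 0 + 123 × 0.002 V = 0.246 V.
= 246.000 mV.

246.000 mV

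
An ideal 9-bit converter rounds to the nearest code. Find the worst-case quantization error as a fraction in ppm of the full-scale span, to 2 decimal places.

Rounding → worst-case error = ½ LSB = V_FS/2^10, so 1e+06/1024 = 976.562 ppm of full scale.

976.56 ppm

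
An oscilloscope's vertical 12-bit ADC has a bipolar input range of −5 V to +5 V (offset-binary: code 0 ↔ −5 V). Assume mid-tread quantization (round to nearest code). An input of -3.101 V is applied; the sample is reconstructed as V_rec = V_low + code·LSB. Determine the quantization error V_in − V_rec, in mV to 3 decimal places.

-0.414 mV

LSB = 10/2^12 = 2.441 mV.
Scaled input = 777.8304 LSBs, so code = 778.
V_rec = (−5) + 778·0.00244141 = -3.1005859 V.
Error = -3.101 − (−3.1005859) = -0.000414062 V = -0.414 mV.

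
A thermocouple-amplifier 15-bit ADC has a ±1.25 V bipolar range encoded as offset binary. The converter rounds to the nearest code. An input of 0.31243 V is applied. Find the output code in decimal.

code 20479

With 32768 levels over 2.5 V, one step is 76.29 µV.
Input sits at 20479.082 steps above V_low.
So the output code is 20479.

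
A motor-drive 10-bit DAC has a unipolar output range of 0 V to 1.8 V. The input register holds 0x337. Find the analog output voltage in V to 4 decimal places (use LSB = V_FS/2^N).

1.4467 V

LSB = 1.8 V / 2^10 = 1.758 mV.
Code 0x337 = 823 decimal.
V_out = 0 + 823 × 0.00175781 V = 1.44668 V.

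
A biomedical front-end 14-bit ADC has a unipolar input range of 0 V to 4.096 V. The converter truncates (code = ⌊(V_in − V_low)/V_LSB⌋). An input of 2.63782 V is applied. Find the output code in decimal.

code 10551

With 16384 levels over 4.096 V, one step is 250.00 µV.
(V_in − V_low)/LSB = (2.63782 − 0) / 0.00025 = 10551.280.
Floor → code 10551.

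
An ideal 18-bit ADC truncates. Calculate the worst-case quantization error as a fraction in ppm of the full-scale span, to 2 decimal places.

3.81 ppm

Truncating → worst-case error = 1 LSB = V_FS/2^18, so 1e+06/262144 = 3.8147 ppm of full scale.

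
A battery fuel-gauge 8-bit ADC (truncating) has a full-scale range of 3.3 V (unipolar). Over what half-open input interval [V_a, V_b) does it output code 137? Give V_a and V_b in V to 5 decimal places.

[1.76602 V, 1.77891 V)

LSB = 3.3/2^8 = 12.891 mV.
V_a = V_low + 137·LSB = 1.76602 V; V_b = V_low + 138·LSB = 1.77891 V.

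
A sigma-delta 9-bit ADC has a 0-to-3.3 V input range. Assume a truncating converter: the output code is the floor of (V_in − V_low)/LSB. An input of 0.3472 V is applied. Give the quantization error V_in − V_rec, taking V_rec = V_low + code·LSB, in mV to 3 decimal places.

5.598 mV

Step size: 3.3 V ÷ 2^9 = 6.445 mV.
(0.3472 − 0)/0.00644531 = 53.8686; ⌊·⌋ gives code 53.
Reconstructed: 0.34160156 V.
Difference: 0.00559844 V → 5.598 mV.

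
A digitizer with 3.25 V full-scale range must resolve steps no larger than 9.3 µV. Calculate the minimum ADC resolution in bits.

Number of steps required ≥ 3.25 V / 9.3 µV = 349462.37.
Need 2^N ≥ 349462.37; 2^18 = 262144, 2^19 = 524288.
Minimum N = 19.

19 bits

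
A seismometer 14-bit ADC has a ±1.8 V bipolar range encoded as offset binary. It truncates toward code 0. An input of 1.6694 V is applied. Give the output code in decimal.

Full-scale span = 3.6 V; LSB = 3.6/2^14 = 219.73 µV.
(V_in − V_low)/LSB = (1.6694 − (−1.8)) / 0.000219727 = 15789.625.
⌊·⌋(15789.625) = 15789.

code 15789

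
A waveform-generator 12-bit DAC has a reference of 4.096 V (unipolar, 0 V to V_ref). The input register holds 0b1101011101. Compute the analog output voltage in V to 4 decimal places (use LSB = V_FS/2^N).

0.8610 V

LSB = 4.096 V / 2^12 = 1.000 mV.
Code 0b1101011101 = 861 decimal.
V_out = 0 + 861 × 0.001 V = 0.861 V.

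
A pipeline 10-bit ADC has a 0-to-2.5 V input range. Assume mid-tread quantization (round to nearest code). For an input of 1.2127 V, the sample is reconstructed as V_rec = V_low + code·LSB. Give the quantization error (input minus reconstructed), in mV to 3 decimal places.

One LSB is 2.5 V / 1024 = 2.441 mV.
(1.2127 − 0)/0.00244141 = 496.7219; round gives code 497.
V_rec = 0 + 497·0.00244141 = 1.2133789 V.
Difference: -0.000678906 V → -0.679 mV.

-0.679 mV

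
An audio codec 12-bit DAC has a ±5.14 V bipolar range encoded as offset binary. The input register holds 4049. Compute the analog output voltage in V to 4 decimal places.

5.0220 V

LSB = 10.28 V / 2^12 = 2.510 mV.
V_out = (−5.14) + 4049 × 0.00250977 V = 5.02204 V.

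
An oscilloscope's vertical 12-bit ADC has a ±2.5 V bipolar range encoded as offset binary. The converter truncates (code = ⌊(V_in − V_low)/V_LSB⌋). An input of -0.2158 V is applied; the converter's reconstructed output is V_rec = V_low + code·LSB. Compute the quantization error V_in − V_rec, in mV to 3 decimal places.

One LSB is 5 V / 4096 = 1.221 mV.
Scaled input = 1871.2166 LSBs, so code = 1871.
V_rec = (−2.5) + 1871·0.0012207 = -0.21606445 V.
V_in − V_rec = 0.000264453 V = 0.264 mV.

0.264 mV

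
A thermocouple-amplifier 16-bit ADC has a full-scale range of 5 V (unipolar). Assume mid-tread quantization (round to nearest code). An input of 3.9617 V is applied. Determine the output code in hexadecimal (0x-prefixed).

Full-scale span = 5 V; LSB = 5/2^16 = 76.29 µV.
(V_in − V_low)/LSB = (3.9617 − 0) / 7.62939e-05 = 51926.794.
Round → code 51927.
In hexadecimal (0x-prefixed): 0xCAD7.

code 0xCAD7 (decimal 51927)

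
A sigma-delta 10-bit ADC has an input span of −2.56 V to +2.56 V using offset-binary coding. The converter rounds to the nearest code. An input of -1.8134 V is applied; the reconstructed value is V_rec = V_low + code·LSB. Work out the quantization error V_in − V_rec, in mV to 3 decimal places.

1.600 mV

One LSB is 5.12 V / 1024 = 5.000 mV.
Scaled input = 149.3200 LSBs, so code = 149.
Code 149 maps back to (−2.56) + 149×0.005 V = -1.815 V.
Error = -1.8134 − (−1.815) = 0.0016 V = 1.600 mV.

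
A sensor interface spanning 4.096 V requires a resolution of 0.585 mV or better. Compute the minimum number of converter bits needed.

13 bits

Number of steps required ≥ 4.096 V / 0.585 mV = 7001.71.
Need 2^N ≥ 7001.71; 2^12 = 4096, 2^13 = 8192.
Minimum N = 13.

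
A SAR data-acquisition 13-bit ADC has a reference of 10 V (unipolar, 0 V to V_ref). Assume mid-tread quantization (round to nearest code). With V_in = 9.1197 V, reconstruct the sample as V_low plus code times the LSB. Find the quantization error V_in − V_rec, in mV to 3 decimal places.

Step size: 10 V ÷ 2^13 = 1.221 mV.
Scaled input = 7470.8582 LSBs, so code = 7471.
V_rec = 0 + 7471·0.0012207 = 9.119873 V.
V_in − V_rec = -0.000173047 V = -0.173 mV.

-0.173 mV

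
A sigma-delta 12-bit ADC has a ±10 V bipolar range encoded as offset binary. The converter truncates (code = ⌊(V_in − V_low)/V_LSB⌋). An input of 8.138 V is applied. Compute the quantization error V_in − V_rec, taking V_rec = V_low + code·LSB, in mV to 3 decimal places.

One LSB is 20 V / 4096 = 4.883 mV.
Scaled input = 3714.6624 LSBs, so code = 3714.
V_rec = (−10) + 3714·0.00488281 = 8.1347656 V.
Error = 8.138 − 8.1347656 = 0.00323437 V = 3.234 mV.

3.234 mV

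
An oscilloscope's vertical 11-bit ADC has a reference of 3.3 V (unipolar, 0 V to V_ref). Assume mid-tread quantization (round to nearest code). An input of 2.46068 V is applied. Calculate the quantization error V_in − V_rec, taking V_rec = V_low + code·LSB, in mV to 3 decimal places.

0.182 mV

One LSB is 3.3 V / 2048 = 1.611 mV.
(2.46068 − 0)/0.00161133 = 1527.1129; round gives code 1527.
Code 1527 maps back to 0 + 1527×0.00161133 V = 2.460498 V.
Error = 2.46068 − 2.460498 = 0.000181953 V = 0.182 mV.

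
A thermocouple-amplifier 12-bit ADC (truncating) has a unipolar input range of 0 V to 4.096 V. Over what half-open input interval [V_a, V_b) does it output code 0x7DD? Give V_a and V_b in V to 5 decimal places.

[2.01300 V, 2.01400 V)

LSB = 4.096/2^12 = 1.000 mV.
Code 0x7DD = 2013 decimal.
V_a = V_low + 2013·LSB = 2.013 V; V_b = V_low + 2014·LSB = 2.014 V.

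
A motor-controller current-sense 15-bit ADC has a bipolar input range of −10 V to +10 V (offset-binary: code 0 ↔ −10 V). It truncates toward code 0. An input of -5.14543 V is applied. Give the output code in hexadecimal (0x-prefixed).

code 0x1F11 (decimal 7953)

With 32768 levels over 20 V, one step is 0.610 mV.
(V_in − V_low)/LSB = (-5.14543 − (−10)) / 0.000610352 = 7953.727.
Floor → code 7953.
In hexadecimal (0x-prefixed): 0x1F11.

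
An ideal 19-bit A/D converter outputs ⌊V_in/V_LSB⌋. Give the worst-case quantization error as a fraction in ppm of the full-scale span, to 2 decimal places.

1.91 ppm

Truncating → worst-case error = 1 LSB = V_FS/2^19, so 1e+06/524288 = 1.90735 ppm of full scale.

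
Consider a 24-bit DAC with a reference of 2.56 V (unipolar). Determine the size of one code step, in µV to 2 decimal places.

Full-scale span = 2.56 V.
LSB = 2.56 / 2^24 = 2.56 / 16777216 = 1.52588e-07 V = 0.15 µV.

0.15 µV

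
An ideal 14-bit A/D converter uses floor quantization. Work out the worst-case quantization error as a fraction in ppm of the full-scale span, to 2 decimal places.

Truncating → worst-case error = 1 LSB = V_FS/2^14, so 1e+06/16384 = 61.0352 ppm of full scale.

61.04 ppm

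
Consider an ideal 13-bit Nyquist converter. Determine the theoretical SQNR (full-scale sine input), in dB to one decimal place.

SNR ≈ 6.02·N + 1.76 dB = 6.02·13 + 1.76 = 80.02 dB.

80.0 dB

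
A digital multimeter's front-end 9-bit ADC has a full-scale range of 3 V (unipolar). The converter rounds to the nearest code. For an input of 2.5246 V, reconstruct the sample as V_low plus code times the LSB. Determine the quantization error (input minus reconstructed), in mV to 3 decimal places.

-0.791 mV

One LSB is 3 V / 512 = 5.859 mV.
(V_in − V_low)/LSB = (2.5246 − 0)/0.00585938 = 430.8651 → code 431 (round).
Reconstructed: 2.5253906 V.
Error = 2.5246 − 2.5253906 = -0.000790625 V = -0.791 mV.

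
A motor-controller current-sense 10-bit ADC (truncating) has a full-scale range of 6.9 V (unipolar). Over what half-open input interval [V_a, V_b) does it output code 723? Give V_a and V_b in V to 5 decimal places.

[4.87178 V, 4.87852 V)

LSB = 6.9/2^10 = 6.738 mV.
V_a = V_low + 723·LSB = 4.87178 V; V_b = V_low + 724·LSB = 4.87852 V.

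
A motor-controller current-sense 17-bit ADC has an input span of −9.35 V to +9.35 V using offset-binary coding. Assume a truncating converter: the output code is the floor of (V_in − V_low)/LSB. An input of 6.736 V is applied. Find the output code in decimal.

LSB = 18.7 V / 131072 = 142.67 µV.
(V_in − V_low)/LSB = (6.736 − (−9.35)) / 0.00014267 = 112749.957.
⌊·⌋(112749.957) = 112749.

code 112749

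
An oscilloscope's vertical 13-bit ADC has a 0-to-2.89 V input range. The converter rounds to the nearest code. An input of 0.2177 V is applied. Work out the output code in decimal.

With 8192 levels over 2.89 V, one step is 352.78 µV.
(0.2177 − 0) / 0.000352783 = 617.093 LSBs.
round(617.093) = 617.

code 617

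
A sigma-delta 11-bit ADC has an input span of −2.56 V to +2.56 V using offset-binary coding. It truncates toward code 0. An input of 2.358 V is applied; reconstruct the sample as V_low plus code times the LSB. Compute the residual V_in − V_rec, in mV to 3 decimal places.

Step size: 5.12 V ÷ 2^11 = 2.500 mV.
(V_in − V_low)/LSB = (2.358 − (−2.56))/0.0025 = 1967.2000 → code 1967 (floor).
V_rec = (−2.56) + 1967·0.0025 = 2.3575 V.
Error = 2.358 − 2.3575 = 0.0005 V = 0.500 mV.

0.500 mV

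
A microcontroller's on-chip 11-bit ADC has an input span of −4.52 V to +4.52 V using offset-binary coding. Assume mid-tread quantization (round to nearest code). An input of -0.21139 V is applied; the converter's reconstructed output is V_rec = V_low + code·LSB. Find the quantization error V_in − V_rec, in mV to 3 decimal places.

One LSB is 9.04 V / 2048 = 4.414 mV.
(-0.21139 − (−4.52))/0.00441406 = 976.1099; round gives code 976.
Code 976 maps back to (−4.52) + 976×0.00441406 V = -0.211875 V.
Error = -0.21139 − (−0.211875) = 0.000485 V = 0.485 mV.

0.485 mV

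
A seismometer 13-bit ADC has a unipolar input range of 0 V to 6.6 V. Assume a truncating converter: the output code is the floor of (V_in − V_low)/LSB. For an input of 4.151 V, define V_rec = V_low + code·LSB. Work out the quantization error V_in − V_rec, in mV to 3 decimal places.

One LSB is 6.6 V / 8192 = 0.806 mV.
Scaled input = 5152.2715 LSBs, so code = 5152.
Code 5152 maps back to 0 + 5152×0.000805664 V = 4.1507812 V.
Difference: 0.00021875 V → 0.219 mV.

0.219 mV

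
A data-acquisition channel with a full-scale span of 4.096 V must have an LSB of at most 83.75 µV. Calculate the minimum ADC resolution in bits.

16 bits

Number of steps required ≥ 4.096 V / 83.75 µV = 48907.46.
Need 2^N ≥ 48907.46; 2^15 = 32768, 2^16 = 65536.
Minimum N = 16.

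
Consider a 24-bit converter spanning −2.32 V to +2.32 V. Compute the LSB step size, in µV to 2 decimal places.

0.28 µV

Full-scale span = 4.64 V.
LSB = 4.64 / 2^24 = 4.64 / 16777216 = 2.76566e-07 V = 0.28 µV.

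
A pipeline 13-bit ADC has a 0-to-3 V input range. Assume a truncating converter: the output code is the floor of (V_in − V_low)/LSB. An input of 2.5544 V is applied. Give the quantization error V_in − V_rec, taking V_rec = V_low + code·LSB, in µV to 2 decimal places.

78.71 µV

One LSB is 3 V / 8192 = 366.21 µV.
(2.5544 − 0)/0.000366211 = 6975.2149; ⌊·⌋ gives code 6975.
V_rec = 0 + 6975·0.000366211 = 2.5543213 V.
V_in − V_rec = 7.87109e-05 V = 78.71 µV.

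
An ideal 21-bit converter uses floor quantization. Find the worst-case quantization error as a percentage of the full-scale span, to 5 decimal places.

0.00005 %

Truncating → worst-case error = 1 LSB = V_FS/2^21, so 100/2097152 = 4.76837e-05 % of full scale.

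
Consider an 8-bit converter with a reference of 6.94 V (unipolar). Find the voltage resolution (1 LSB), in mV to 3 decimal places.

Full-scale span = 6.94 V.
LSB = 6.94 / 2^8 = 6.94 / 256 = 0.0271094 V = 27.109 mV.

27.109 mV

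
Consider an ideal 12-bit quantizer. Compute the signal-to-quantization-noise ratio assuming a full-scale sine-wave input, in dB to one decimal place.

74.0 dB

SNR ≈ 6.02·N + 1.76 dB = 6.02·12 + 1.76 = 74.00 dB.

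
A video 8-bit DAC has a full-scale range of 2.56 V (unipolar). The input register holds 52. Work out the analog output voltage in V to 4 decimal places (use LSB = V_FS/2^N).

0.5200 V

LSB = 2.56 V / 2^8 = 10.000 mV.
V_out = 0 + 52 × 0.01 V = 0.52 V.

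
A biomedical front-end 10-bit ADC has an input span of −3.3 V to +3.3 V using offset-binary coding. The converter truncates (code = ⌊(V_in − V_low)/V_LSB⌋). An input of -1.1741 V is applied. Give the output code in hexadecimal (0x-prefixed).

code 0x149 (decimal 329)

Full-scale span = 6.6 V; LSB = 6.6/2^10 = 6.445 mV.
(V_in − V_low)/LSB = (-1.1741 − (−3.3)) / 0.00644531 = 329.837.
Floor → code 329.
In hexadecimal (0x-prefixed): 0x149.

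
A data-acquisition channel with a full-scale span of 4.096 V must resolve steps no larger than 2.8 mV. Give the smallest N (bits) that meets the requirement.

Number of steps required ≥ 4.096 V / 2.8 mV = 1462.86.
Need 2^N ≥ 1462.86; 2^10 = 1024, 2^11 = 2048.
Minimum N = 11.

11 bits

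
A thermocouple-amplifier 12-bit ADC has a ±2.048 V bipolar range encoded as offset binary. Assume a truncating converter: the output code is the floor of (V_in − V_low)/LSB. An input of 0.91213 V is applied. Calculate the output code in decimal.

LSB = 4.096 V / 4096 = 1.000 mV.
(V_in − V_low)/LSB = (0.91213 − (−2.048)) / 0.001 = 2960.130.
⌊·⌋(2960.130) = 2960.

code 2960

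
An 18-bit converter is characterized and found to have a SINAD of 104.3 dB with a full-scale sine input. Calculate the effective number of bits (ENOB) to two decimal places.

ENOB = (SINAD − 1.76) / 6.02 = (104.3 − 1.76)/6.02 = 17.033.

17.03 bits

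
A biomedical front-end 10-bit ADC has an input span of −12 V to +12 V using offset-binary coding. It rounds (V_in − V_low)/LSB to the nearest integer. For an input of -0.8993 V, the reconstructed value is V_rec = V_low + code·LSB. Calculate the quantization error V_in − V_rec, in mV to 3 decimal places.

One LSB is 24 V / 1024 = 23.438 mV.
Scaled input = 473.6299 LSBs, so code = 474.
Code 474 maps back to (−12) + 474×0.0234375 V = -0.890625 V.
Error = -0.8993 − (−0.890625) = -0.008675 V = -8.675 mV.

-8.675 mV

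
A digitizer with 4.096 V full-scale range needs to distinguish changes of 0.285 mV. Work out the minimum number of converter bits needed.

14 bits

Number of steps required ≥ 4.096 V / 0.285 mV = 14371.93.
Need 2^N ≥ 14371.93; 2^13 = 8192, 2^14 = 16384.
Minimum N = 14.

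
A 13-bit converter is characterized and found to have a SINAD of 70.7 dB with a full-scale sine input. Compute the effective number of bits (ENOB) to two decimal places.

11.45 bits

ENOB = (SINAD − 1.76) / 6.02 = (70.7 − 1.76)/6.02 = 11.452.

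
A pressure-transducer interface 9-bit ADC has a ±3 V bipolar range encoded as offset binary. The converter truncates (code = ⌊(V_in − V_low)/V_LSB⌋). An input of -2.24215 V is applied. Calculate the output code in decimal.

code 64

LSB = 6 V / 512 = 11.719 mV.
(-2.24215 − (−3)) / 0.0117188 = 64.670 LSBs.
⌊·⌋(64.670) = 64.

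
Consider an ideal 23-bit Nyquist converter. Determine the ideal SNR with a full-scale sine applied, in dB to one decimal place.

140.2 dB

SNR ≈ 6.02·N + 1.76 dB = 6.02·23 + 1.76 = 140.22 dB.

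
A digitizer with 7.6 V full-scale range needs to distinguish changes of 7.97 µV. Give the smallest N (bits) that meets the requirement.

20 bits

Number of steps required ≥ 7.6 V / 7.97 µV = 953575.91.
Need 2^N ≥ 953575.91; 2^19 = 524288, 2^20 = 1048576.
Minimum N = 20.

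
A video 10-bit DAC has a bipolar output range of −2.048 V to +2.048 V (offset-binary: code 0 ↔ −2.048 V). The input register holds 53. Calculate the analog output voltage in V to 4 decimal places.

LSB = 4.096 V / 2^10 = 4.000 mV.
V_out = (−2.048) + 53 × 0.004 V = -1.836 V.

-1.8360 V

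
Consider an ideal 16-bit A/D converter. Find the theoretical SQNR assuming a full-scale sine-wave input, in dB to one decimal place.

98.1 dB

SNR ≈ 6.02·N + 1.76 dB = 6.02·16 + 1.76 = 98.08 dB.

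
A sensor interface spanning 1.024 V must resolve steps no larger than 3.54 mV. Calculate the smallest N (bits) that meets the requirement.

9 bits

Number of steps required ≥ 1.024 V / 3.54 mV = 289.27.
Need 2^N ≥ 289.27; 2^8 = 256, 2^9 = 512.
Minimum N = 9.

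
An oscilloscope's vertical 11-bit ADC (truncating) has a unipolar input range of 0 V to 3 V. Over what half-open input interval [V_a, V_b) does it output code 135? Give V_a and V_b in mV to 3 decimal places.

LSB = 3/2^11 = 1.465 mV.
V_a = V_low + 135·LSB = 0.197754 V; V_b = V_low + 136·LSB = 0.199219 V.

[197.754 mV, 199.219 mV)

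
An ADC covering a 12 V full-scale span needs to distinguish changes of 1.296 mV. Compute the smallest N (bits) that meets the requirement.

Number of steps required ≥ 12 V / 1.296 mV = 9259.26.
Need 2^N ≥ 9259.26; 2^13 = 8192, 2^14 = 16384.
Minimum N = 14.

14 bits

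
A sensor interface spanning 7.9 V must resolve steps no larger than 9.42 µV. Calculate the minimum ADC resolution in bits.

20 bits

Number of steps required ≥ 7.9 V / 9.42 µV = 838641.19.
Need 2^N ≥ 838641.19; 2^19 = 524288, 2^20 = 1048576.
Minimum N = 20.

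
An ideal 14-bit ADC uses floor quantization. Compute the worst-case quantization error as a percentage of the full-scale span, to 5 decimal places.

Truncating → worst-case error = 1 LSB = V_FS/2^14, so 100/16384 = 0.00610352 % of full scale.

0.00610 %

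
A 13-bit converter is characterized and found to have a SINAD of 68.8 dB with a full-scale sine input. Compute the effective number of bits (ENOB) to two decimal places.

11.14 bits

ENOB = (SINAD − 1.76) / 6.02 = (68.8 − 1.76)/6.02 = 11.136.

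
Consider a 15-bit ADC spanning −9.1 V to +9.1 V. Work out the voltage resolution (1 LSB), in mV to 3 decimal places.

Full-scale span = 18.2 V.
LSB = 18.2 / 2^15 = 18.2 / 32768 = 0.00055542 V = 0.555 mV.

0.555 mV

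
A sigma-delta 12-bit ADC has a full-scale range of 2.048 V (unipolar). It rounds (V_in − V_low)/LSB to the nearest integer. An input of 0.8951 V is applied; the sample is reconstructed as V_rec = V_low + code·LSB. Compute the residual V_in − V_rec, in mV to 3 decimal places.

One LSB is 2.048 V / 4096 = 0.500 mV.
(V_in − V_low)/LSB = (0.8951 − 0)/0.0005 = 1790.2000 → code 1790 (round).
V_rec = 0 + 1790·0.0005 = 0.895 V.
V_in − V_rec = 0.0001 V = 0.100 mV.

0.100 mV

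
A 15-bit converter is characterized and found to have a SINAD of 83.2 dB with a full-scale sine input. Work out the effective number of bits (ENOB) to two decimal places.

ENOB = (SINAD − 1.76) / 6.02 = (83.2 − 1.76)/6.02 = 13.528.

13.53 bits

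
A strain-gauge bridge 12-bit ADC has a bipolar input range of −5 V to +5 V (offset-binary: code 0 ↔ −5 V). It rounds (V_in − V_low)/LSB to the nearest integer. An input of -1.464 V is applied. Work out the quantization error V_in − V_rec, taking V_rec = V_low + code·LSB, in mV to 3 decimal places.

One LSB is 10 V / 4096 = 2.441 mV.
(-1.464 − (−5))/0.00244141 = 1448.3456; round gives code 1448.
V_rec = (−5) + 1448·0.00244141 = -1.4648438 V.
Difference: 0.00084375 V → 0.844 mV.

0.844 mV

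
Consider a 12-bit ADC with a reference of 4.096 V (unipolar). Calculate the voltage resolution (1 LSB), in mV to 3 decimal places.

1.000 mV

Full-scale span = 4.096 V.
LSB = 4.096 / 2^12 = 4.096 / 4096 = 0.001 V = 1.000 mV.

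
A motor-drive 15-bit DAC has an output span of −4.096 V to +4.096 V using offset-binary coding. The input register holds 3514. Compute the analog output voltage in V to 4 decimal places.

LSB = 8.192 V / 2^15 = 250.00 µV.
V_out = (−4.096) + 3514 × 0.00025 V = -3.2175 V.

-3.2175 V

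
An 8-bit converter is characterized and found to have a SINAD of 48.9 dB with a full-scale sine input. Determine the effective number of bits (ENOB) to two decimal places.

7.83 bits

ENOB = (SINAD − 1.76) / 6.02 = (48.9 − 1.76)/6.02 = 7.831.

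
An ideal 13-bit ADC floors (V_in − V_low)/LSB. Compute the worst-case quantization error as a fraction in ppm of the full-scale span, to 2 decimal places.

122.07 ppm

Truncating → worst-case error = 1 LSB = V_FS/2^13, so 1e+06/8192 = 122.07 ppm of full scale.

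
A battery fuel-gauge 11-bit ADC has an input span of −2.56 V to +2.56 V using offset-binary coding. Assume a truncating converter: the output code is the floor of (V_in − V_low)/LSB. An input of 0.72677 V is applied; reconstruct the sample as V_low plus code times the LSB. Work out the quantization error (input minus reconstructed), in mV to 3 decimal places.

1.770 mV

One LSB is 5.12 V / 2048 = 2.500 mV.
(0.72677 − (−2.56))/0.0025 = 1314.7080; ⌊·⌋ gives code 1314.
Code 1314 maps back to (−2.56) + 1314×0.0025 V = 0.725 V.
Difference: 0.00177 V → 1.770 mV.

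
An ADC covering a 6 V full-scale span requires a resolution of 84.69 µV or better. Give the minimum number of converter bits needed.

17 bits

Number of steps required ≥ 6 V / 84.69 µV = 70846.62.
Need 2^N ≥ 70846.62; 2^16 = 65536, 2^17 = 131072.
Minimum N = 17.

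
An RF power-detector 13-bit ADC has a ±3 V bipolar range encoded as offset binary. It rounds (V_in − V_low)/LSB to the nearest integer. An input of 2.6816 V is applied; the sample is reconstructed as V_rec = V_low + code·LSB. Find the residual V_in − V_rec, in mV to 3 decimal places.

One LSB is 6 V / 8192 = 0.732 mV.
(2.6816 − (−3))/0.000732422 = 7757.2779; round gives code 7757.
V_rec = (−3) + 7757·0.000732422 = 2.6813965 V.
Error = 2.6816 − 2.6813965 = 0.000203516 V = 0.204 mV.

0.204 mV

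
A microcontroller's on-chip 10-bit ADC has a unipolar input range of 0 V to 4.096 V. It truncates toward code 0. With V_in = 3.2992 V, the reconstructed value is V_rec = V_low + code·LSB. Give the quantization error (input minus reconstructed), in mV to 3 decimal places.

3.200 mV

LSB = 4.096/2^10 = 4.000 mV.
(3.2992 − 0)/0.004 = 824.8000; ⌊·⌋ gives code 824.
Reconstructed: 3.296 V.
Difference: 0.0032 V → 3.200 mV.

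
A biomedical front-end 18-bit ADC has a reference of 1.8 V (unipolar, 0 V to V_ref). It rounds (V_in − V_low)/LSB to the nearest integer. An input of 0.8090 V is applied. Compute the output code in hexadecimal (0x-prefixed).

code 0x1CC3B (decimal 117819)

With 262144 levels over 1.8 V, one step is 6.87 µV.
(V_in − V_low)/LSB = (0.8090 − 0) / 6.86646e-06 = 117819.164.
round(117819.164) = 117819.
In hexadecimal (0x-prefixed): 0x1CC3B.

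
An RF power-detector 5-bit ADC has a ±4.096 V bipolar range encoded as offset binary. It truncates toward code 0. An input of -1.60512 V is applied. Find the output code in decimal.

code 9

With 32 levels over 8.192 V, one step is 256.000 mV.
(-1.60512 − (−4.096)) / 0.256 = 9.730 LSBs.
⌊·⌋(9.730) = 9.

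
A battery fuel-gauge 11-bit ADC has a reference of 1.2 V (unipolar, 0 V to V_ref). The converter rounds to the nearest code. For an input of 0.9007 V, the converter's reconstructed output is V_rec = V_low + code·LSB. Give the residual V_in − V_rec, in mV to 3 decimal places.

0.114 mV

One LSB is 1.2 V / 2048 = 0.586 mV.
(V_in − V_low)/LSB = (0.9007 − 0)/0.000585937 = 1537.1947 → code 1537 (round).
V_rec = 0 + 1537·0.000585937 = 0.90058594 V.
Error = 0.9007 − 0.90058594 = 0.000114063 V = 0.114 mV.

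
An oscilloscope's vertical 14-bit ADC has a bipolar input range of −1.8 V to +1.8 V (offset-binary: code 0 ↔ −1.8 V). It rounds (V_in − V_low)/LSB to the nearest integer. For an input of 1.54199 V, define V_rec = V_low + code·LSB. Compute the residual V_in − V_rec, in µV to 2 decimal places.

Step size: 3.6 V ÷ 2^14 = 219.73 µV.
Scaled input = 15209.7678 LSBs, so code = 15210.
Reconstructed: 1.542041 V.
Error = 1.54199 − 1.542041 = -5.10156e-05 V = -51.02 µV.

-51.02 µV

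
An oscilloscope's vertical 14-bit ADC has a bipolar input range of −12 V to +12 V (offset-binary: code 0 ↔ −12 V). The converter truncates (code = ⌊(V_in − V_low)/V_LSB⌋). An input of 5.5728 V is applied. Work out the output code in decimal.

With 16384 levels over 24 V, one step is 1.465 mV.
Input sits at 11996.365 steps above V_low.
⌊·⌋(11996.365) = 11996.

code 11996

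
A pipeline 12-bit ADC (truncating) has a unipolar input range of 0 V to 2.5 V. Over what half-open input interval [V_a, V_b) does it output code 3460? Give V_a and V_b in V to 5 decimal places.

[2.11182 V, 2.11243 V)

LSB = 2.5/2^12 = 0.610 mV.
V_a = V_low + 3460·LSB = 2.11182 V; V_b = V_low + 3461·LSB = 2.11243 V.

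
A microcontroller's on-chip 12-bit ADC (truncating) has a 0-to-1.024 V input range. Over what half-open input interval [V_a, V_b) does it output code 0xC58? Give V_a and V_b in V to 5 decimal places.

LSB = 1.024/2^12 = 250.00 µV.
Code 0xC58 = 3160 decimal.
V_a = V_low + 3160·LSB = 0.79 V; V_b = V_low + 3161·LSB = 0.79025 V.

[0.79000 V, 0.79025 V)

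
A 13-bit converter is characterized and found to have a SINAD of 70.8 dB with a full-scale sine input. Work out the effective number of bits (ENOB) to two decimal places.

ENOB = (SINAD − 1.76) / 6.02 = (70.8 − 1.76)/6.02 = 11.468.

11.47 bits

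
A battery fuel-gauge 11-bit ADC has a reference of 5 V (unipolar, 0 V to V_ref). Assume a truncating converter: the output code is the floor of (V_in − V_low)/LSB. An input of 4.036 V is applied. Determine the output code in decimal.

Full-scale span = 5 V; LSB = 5/2^11 = 2.441 mV.
(4.036 − 0) / 0.00244141 = 1653.146 LSBs.
So the output code is 1653.

code 1653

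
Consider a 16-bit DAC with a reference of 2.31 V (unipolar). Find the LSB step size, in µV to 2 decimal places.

Full-scale span = 2.31 V.
LSB = 2.31 / 2^16 = 2.31 / 65536 = 3.52478e-05 V = 35.25 µV.

35.25 µV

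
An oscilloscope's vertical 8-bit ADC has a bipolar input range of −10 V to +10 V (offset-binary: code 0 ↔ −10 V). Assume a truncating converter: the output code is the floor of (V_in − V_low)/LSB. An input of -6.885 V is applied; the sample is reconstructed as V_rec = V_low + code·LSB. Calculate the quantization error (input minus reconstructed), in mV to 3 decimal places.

LSB = 20/2^8 = 78.125 mV.
Scaled input = 39.8720 LSBs, so code = 39.
Code 39 maps back to (−10) + 39×0.078125 V = -6.953125 V.
Error = -6.885 − (−6.953125) = 0.068125 V = 68.125 mV.

68.125 mV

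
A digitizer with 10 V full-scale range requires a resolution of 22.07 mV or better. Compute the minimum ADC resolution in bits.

9 bits

Number of steps required ≥ 10 V / 22.07 mV = 453.10.
Need 2^N ≥ 453.10; 2^8 = 256, 2^9 = 512.
Minimum N = 9.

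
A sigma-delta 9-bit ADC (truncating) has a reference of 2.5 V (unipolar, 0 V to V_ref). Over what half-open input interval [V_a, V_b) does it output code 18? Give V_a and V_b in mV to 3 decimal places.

[87.891 mV, 92.773 mV)

LSB = 2.5/2^9 = 4.883 mV.
V_a = V_low + 18·LSB = 0.0878906 V; V_b = V_low + 19·LSB = 0.0927734 V.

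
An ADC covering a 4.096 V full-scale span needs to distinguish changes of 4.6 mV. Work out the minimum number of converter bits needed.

10 bits

Number of steps required ≥ 4.096 V / 4.6 mV = 890.43.
Need 2^N ≥ 890.43; 2^9 = 512, 2^10 = 1024.
Minimum N = 10.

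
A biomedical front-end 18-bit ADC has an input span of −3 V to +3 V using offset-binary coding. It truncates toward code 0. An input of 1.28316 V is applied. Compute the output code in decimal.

code 187134

Full-scale span = 6 V; LSB = 6/2^18 = 22.89 µV.
(1.28316 − (−3)) / 2.28882e-05 = 187134.116 LSBs.
So the output code is 187134.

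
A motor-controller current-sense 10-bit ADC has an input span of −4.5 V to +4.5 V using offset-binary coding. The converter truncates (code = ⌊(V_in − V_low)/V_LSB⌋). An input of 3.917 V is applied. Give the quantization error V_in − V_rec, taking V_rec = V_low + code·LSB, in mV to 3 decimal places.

5.867 mV

LSB = 9/2^10 = 8.789 mV.
(3.917 − (−4.5))/0.00878906 = 957.6676; ⌊·⌋ gives code 957.
V_rec = (−4.5) + 957·0.00878906 = 3.9111328 V.
V_in − V_rec = 0.00586719 V = 5.867 mV.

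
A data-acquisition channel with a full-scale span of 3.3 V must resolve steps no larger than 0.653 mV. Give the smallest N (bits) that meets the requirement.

13 bits

Number of steps required ≥ 3.3 V / 0.653 mV = 5053.60.
Need 2^N ≥ 5053.60; 2^12 = 4096, 2^13 = 8192.
Minimum N = 13.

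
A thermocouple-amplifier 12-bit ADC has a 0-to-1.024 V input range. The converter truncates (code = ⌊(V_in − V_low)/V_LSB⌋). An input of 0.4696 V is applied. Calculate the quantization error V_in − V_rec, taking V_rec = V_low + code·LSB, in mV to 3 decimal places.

One LSB is 1.024 V / 4096 = 250.00 µV.
(V_in − V_low)/LSB = (0.4696 − 0)/0.00025 = 1878.4000 → code 1878 (floor).
V_rec = 0 + 1878·0.00025 = 0.4695 V.
Difference: 0.0001 V → 0.100 mV.

0.100 mV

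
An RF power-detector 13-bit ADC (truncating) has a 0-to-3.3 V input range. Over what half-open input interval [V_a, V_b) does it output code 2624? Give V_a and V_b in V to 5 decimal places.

[1.05703 V, 1.05743 V)

LSB = 3.3/2^13 = 402.83 µV.
V_a = V_low + 2624·LSB = 1.05703 V; V_b = V_low + 2625·LSB = 1.05743 V.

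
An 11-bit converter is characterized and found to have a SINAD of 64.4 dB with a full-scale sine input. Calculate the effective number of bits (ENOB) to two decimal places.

ENOB = (SINAD − 1.76) / 6.02 = (64.4 − 1.76)/6.02 = 10.405.

10.41 bits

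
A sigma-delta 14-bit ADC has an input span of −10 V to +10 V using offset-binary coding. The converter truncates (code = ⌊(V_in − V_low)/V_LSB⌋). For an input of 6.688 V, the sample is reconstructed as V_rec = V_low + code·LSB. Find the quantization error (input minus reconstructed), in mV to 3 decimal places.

Step size: 20 V ÷ 2^14 = 1.221 mV.
(6.688 − (−10))/0.0012207 = 13670.8096; ⌊·⌋ gives code 13670.
Code 13670 maps back to (−10) + 13670×0.0012207 V = 6.6870117 V.
V_in − V_rec = 0.000988281 V = 0.988 mV.

0.988 mV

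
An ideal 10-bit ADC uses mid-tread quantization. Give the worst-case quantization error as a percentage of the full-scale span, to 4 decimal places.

0.0488 %

Rounding → worst-case error = ½ LSB = V_FS/2^11, so 100/2048 = 0.0488281 % of full scale.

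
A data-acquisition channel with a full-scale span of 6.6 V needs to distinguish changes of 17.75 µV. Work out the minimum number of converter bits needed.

Number of steps required ≥ 6.6 V / 17.75 µV = 371830.99.
Need 2^N ≥ 371830.99; 2^18 = 262144, 2^19 = 524288.
Minimum N = 19.

19 bits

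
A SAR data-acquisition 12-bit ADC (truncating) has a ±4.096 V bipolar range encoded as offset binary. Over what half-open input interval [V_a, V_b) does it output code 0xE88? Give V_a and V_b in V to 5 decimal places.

LSB = 8.192/2^12 = 2.000 mV.
Code 0xE88 = 3720 decimal.
V_a = V_low + 3720·LSB = 3.344 V; V_b = V_low + 3721·LSB = 3.346 V.

[3.34400 V, 3.34600 V)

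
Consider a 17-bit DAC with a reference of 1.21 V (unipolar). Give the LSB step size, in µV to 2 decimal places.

Full-scale span = 1.21 V.
LSB = 1.21 / 2^17 = 1.21 / 131072 = 9.23157e-06 V = 9.23 µV.

9.23 µV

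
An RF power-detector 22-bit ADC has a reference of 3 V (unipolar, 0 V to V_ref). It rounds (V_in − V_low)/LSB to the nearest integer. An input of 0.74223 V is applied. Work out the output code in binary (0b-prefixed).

Full-scale span = 3 V; LSB = 3/2^22 = 0.72 µV.
(V_in − V_low)/LSB = (0.74223 − 0) / 7.15256e-07 = 1037712.753.
So the output code is 1037713.
In binary (0b-prefixed): 0b11111101010110010001.

code 0b11111101010110010001 (decimal 1037713)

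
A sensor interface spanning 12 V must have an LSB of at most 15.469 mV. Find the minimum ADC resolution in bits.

Number of steps required ≥ 12 V / 15.469 mV = 775.75.
Need 2^N ≥ 775.75; 2^9 = 512, 2^10 = 1024.
Minimum N = 10.

10 bits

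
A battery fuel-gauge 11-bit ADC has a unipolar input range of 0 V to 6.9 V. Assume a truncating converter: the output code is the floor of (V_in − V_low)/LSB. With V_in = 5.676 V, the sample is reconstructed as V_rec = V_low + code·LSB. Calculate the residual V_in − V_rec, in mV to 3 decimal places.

Step size: 6.9 V ÷ 2^11 = 3.369 mV.
(V_in − V_low)/LSB = (5.676 − 0)/0.00336914 = 1684.7026 → code 1684 (floor).
V_rec = 0 + 1684·0.00336914 = 5.6736328 V.
Error = 5.676 − 5.6736328 = 0.00236719 V = 2.367 mV.

2.367 mV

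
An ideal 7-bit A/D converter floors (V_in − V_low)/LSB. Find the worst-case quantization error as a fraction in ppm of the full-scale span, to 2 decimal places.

Truncating → worst-case error = 1 LSB = V_FS/2^7, so 1e+06/128 = 7812.5 ppm of full scale.

7812.50 ppm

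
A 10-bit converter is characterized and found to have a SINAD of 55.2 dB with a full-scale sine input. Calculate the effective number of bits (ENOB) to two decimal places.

8.88 bits

ENOB = (SINAD − 1.76) / 6.02 = (55.2 − 1.76)/6.02 = 8.877.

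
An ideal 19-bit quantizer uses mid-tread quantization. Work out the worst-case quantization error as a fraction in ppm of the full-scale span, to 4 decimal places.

0.9537 ppm

Rounding → worst-case error = ½ LSB = V_FS/2^20, so 1e+06/1048576 = 0.953674 ppm of full scale.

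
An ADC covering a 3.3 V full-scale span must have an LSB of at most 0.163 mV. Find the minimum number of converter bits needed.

15 bits

Number of steps required ≥ 3.3 V / 0.163 mV = 20245.40.
Need 2^N ≥ 20245.40; 2^14 = 16384, 2^15 = 32768.
Minimum N = 15.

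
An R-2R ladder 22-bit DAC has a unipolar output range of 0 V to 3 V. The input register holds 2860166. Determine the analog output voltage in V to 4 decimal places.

2.0458 V

LSB = 3 V / 2^22 = 0.72 µV.
V_out = 0 + 2860166 × 7.15256e-07 V = 2.04575 V.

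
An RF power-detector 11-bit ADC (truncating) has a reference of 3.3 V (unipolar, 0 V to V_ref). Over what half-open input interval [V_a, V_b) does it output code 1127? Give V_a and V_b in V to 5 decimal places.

LSB = 3.3/2^11 = 1.611 mV.
V_a = V_low + 1127·LSB = 1.81597 V; V_b = V_low + 1128·LSB = 1.81758 V.

[1.81597 V, 1.81758 V)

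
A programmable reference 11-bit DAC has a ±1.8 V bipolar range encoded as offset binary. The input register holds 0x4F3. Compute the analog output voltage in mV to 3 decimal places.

427.148 mV

LSB = 3.6 V / 2^11 = 1.758 mV.
Code 0x4F3 = 1267 decimal.
V_out = (−1.8) + 1267 × 0.00175781 V = 0.427148 V.
= 427.148 mV.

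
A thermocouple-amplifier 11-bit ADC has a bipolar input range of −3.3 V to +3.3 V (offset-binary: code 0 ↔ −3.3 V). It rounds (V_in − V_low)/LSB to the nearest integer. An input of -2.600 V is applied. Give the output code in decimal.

With 2048 levels over 6.6 V, one step is 3.223 mV.
Input sits at 217.212 steps above V_low.
So the output code is 217.

code 217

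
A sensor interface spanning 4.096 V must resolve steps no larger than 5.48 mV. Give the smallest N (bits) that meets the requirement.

10 bits

Number of steps required ≥ 4.096 V / 5.48 mV = 747.45.
Need 2^N ≥ 747.45; 2^9 = 512, 2^10 = 1024.
Minimum N = 10.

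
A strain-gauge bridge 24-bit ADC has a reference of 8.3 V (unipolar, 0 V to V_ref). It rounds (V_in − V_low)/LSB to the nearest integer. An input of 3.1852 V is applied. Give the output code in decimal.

With 16777216 levels over 8.3 V, one step is 0.49 µV.
(V_in − V_low)/LSB = (3.1852 − 0) / 4.94719e-07 = 6438408.241.
Round → code 6438408.

code 6438408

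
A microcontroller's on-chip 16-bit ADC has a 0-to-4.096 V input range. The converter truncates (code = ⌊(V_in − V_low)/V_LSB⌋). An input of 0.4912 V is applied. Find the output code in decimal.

code 7859

Full-scale span = 4.096 V; LSB = 4.096/2^16 = 62.50 µV.
(0.4912 − 0) / 6.25e-05 = 7859.200 LSBs.
⌊·⌋(7859.200) = 7859.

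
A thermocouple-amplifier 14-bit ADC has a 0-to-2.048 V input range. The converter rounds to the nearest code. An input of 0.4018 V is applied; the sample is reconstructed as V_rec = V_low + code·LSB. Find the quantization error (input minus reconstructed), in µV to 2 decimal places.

One LSB is 2.048 V / 16384 = 125.00 µV.
(V_in − V_low)/LSB = (0.4018 − 0)/0.000125 = 3214.4000 → code 3214 (round).
Reconstructed: 0.40175 V.
Error = 0.4018 − 0.40175 = 5e-05 V = 50.00 µV.

50.00 µV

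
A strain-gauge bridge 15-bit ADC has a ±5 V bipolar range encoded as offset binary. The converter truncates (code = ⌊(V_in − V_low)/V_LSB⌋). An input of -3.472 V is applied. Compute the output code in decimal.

LSB = 10 V / 32768 = 305.18 µV.
(V_in − V_low)/LSB = (-3.472 − (−5)) / 0.000305176 = 5006.950.
Floor → code 5006.

code 5006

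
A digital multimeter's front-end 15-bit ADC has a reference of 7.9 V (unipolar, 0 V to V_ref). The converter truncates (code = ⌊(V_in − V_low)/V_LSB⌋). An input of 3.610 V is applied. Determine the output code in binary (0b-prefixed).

Full-scale span = 7.9 V; LSB = 7.9/2^15 = 241.09 µV.
(3.610 − 0) / 0.000241089 = 14973.732 LSBs.
Floor → code 14973.
In binary (0b-prefixed): 0b11101001111101.

code 0b11101001111101 (decimal 14973)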